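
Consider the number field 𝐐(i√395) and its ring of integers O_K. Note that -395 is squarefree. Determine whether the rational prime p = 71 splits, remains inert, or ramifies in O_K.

inert

d = -395 ≡ 1 (mod 4), so O_K = ℤ[(1+√-395)/2] and disc(K) = d = -395.
71 ∤ -395, so 71 is unramified.
Legendre symbol by Euler's criterion: (-395/71) ≡ (-395)^35 ≡ 70 (mod 71), i.e. (-395/71) = -1.
Legendre symbol -1 ⇒ 71 is inert.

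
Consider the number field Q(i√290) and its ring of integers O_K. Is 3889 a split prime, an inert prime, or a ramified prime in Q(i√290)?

Since -290 ≢ 1 mod 4, the ring of integers is ℤ[√-290] with discriminant 4·(-290) = -1160.
3889 ∤ -1160, so 3889 is unramified.
(-290/3889) = 3599^1944 mod 3889 = 3888, giving Legendre symbol -1.
Legendre symbol -1 ⇒ 3889 is inert.

3889 remains inert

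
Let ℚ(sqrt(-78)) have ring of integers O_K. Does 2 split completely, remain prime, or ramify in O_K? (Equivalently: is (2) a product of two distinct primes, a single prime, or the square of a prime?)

d = -78 ≡ 2 (mod 4), so O_K = ℤ[√-78] and disc(K) = 4d = -312.
Ramification test: 2 | -312. The prime 2 ramifies in K.

ramifies in O_K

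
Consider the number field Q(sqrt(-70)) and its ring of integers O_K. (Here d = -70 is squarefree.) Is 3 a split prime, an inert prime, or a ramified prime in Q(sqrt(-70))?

p is inert

-70 mod 4 = 2, hence disc K = 4·(-70) = -280 and O_K = ℤ[√-70].
Since gcd(3, -280) = 1 the prime 3 does not ramify.
Legendre symbol by Euler's criterion: (-70/3) ≡ (-70)^1 ≡ 2 (mod 3), i.e. (-70/3) = -1.
d is a non-residue mod p, hence 3 remains inert in O_K.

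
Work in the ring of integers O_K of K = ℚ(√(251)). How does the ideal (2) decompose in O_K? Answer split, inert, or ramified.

ramified — (2) = 𝔭²

d = 251 ≡ 3 (mod 4), so O_K = ℤ[√251] and disc(K) = 4d = 1004.
2 divides disc(K) = 1004, so 2 ramifies.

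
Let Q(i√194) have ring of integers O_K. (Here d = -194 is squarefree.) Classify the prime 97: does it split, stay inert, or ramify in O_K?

d = -194 ≡ 2 (mod 4), so O_K = ℤ[√-194] and disc(K) = 4d = -776.
disc(K) = -776 = 97·(-8), so p = 97 is ramified.

ramified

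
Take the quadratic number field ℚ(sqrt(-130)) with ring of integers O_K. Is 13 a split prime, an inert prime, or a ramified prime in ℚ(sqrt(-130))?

13 is ramified

d = -130 ≡ 2 (mod 4), so O_K = ℤ[√-130] and disc(K) = 4d = -520.
13 divides disc(K) = -520, so 13 ramifies.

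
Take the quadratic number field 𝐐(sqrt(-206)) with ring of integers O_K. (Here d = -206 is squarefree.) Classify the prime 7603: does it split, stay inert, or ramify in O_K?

split

Since -206 ≢ 1 mod 4, the ring of integers is ℤ[√-206] with discriminant 4·(-206) = -824.
disc(K) = -824 is not divisible by 7603; 7603 is unramified.
Euler's criterion: (-206)^3801 mod 7603 = 1. Thus (-206|7603) = 1.
Legendre symbol 1 ⇒ 7603 is split.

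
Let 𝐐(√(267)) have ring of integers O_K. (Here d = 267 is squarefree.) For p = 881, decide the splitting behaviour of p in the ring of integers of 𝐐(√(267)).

881 remains inert

267 mod 4 = 3, hence disc K = 4·267 = 1068 and O_K = ℤ[√267].
disc(K) = 1068 is not divisible by 881; 881 is unramified.
(267/881) = 267^440 mod 881 = 880, giving Legendre symbol -1.
d is a non-residue mod p, hence 881 remains inert in O_K.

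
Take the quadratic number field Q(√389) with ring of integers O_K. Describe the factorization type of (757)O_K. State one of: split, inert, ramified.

inert

d = 389 ≡ 1 (mod 4), so O_K = ℤ[(1+√389)/2] and disc(K) = d = 389.
disc(K) = 389 is not divisible by 757; 757 is unramified.
Legendre symbol by Euler's criterion: (389/757) ≡ 389^378 ≡ 756 (mod 757), i.e. (389/757) = -1.
d is a non-residue mod p, hence 757 remains inert in O_K.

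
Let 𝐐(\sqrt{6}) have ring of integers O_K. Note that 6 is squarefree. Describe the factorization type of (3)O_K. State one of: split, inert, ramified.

3 is ramified

6 mod 4 = 2, hence disc K = 4·6 = 24 and O_K = ℤ[√6].
Ramification test: 3 | 24. The prime 3 ramifies in K.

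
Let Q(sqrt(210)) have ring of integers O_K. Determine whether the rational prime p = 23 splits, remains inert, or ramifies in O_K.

split — (23) = 𝔭₁𝔭₂ with 𝔭₁ ≠ 𝔭₂

210 mod 4 = 2, hence disc K = 4·210 = 840 and O_K = ℤ[√210].
23 ∤ 840, so 23 is unramified.
(210/23) = 3^11 mod 23 = 1, giving Legendre symbol 1.
Legendre symbol 1 ⇒ 23 is split.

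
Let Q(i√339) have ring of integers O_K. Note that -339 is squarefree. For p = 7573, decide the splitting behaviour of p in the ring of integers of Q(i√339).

d = -339 ≡ 1 (mod 4), so O_K = ℤ[(1+√-339)/2] and disc(K) = d = -339.
7573 ∤ -339, so 7573 is unramified.
(-339/7573) = 7234^3786 mod 7573 = 1, giving Legendre symbol 1.
d is a quadratic residue mod p, hence 7573 splits in O_K.

split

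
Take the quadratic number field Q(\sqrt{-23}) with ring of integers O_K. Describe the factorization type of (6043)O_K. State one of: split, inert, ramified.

Since -23 ≡ 1 mod 4, the ring of integers is ℤ[(1+√-23)/2] with discriminant -23.
6043 ∤ -23, so 6043 is unramified.
Euler's criterion: (-23)^3021 mod 6043 = 6042. Thus (-23|6043) = -1.
(-23/6043) = -1, so 6043 is inert.

inert — (6043) stays prime in O_K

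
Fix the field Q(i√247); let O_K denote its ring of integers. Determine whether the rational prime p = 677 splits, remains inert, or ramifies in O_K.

p is inert

d = -247 ≡ 1 (mod 4), so O_K = ℤ[(1+√-247)/2] and disc(K) = d = -247.
disc(K) = -247 is not divisible by 677; 677 is unramified.
(-247/677) = 430^338 mod 677 = 676, giving Legendre symbol -1.
(-247/677) = -1, so 677 is inert.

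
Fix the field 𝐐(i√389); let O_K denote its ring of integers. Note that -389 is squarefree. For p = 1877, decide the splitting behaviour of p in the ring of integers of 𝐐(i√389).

splits completely

d = -389 ≡ 3 (mod 4), so O_K = ℤ[√-389] and disc(K) = 4d = -1556.
disc(K) = -1556 is not divisible by 1877; 1877 is unramified.
Compute (-389/1877) via Euler: 1488^((1877-1)/2) mod 1877 = 1, so (-389/1877) = 1.
Legendre symbol 1 ⇒ 1877 is split.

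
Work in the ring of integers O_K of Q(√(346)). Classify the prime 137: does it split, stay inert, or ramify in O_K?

Since 346 ≢ 1 mod 4, the ring of integers is ℤ[√346] with discriminant 4·346 = 1384.
137 ∤ 1384, so 137 is unramified.
(346/137) = 72^68 mod 137 = 1, giving Legendre symbol 1.
(346/137) = 1, so 137 splits.

split — (137) = 𝔭₁𝔭₂ with 𝔭₁ ≠ 𝔭₂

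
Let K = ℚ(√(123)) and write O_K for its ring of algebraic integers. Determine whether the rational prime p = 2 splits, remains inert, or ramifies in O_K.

2 is ramified

123 mod 4 = 3, hence disc K = 4·123 = 492 and O_K = ℤ[√123].
2 divides disc(K) = 492, so 2 ramifies.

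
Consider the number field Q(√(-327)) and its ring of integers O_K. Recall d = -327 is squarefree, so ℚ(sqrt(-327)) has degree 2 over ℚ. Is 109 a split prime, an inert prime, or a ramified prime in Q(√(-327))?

d = -327 ≡ 1 (mod 4), so O_K = ℤ[(1+√-327)/2] and disc(K) = d = -327.
Ramification test: 109 | -327. The prime 109 ramifies in K.

109 is ramified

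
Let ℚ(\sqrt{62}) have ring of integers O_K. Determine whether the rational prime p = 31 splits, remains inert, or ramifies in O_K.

62 mod 4 = 2, hence disc K = 4·62 = 248 and O_K = ℤ[√62].
31 divides disc(K) = 248, so 31 ramifies.

ramified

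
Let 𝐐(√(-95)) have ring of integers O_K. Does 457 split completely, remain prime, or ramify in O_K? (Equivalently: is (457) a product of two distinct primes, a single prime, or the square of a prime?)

remains prime (inert)

-95 mod 4 = 1, hence disc K = -95 and O_K = ℤ[(1+√-95)/2].
disc(K) = -95 is not divisible by 457; 457 is unramified.
Compute (-95/457) via Euler: 362^((457-1)/2) mod 457 = 456, so (-95/457) = -1.
d is a non-residue mod p, hence 457 remains inert in O_K.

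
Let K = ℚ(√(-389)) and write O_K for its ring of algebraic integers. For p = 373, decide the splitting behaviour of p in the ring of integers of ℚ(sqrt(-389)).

split — (373) = 𝔭₁𝔭₂ with 𝔭₁ ≠ 𝔭₂

d = -389 ≡ 3 (mod 4), so O_K = ℤ[√-389] and disc(K) = 4d = -1556.
Since gcd(373, -1556) = 1 the prime 373 does not ramify.
Compute (-389/373) via Euler: 357^((373-1)/2) mod 373 = 1, so (-389/373) = 1.
(-389/373) = 1, so 373 splits.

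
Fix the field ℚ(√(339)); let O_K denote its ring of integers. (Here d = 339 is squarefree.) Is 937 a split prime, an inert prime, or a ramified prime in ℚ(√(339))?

d = 339 ≡ 3 (mod 4), so O_K = ℤ[√339] and disc(K) = 4d = 1356.
Since gcd(937, 1356) = 1 the prime 937 does not ramify.
Compute (339/937) via Euler: 339^((937-1)/2) mod 937 = 936, so (339/937) = -1.
Legendre symbol -1 ⇒ 937 is inert.

inert — (937) stays prime in O_K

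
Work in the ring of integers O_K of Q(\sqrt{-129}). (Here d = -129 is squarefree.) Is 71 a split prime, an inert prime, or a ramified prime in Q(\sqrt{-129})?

p is inert

Since -129 ≢ 1 mod 4, the ring of integers is ℤ[√-129] with discriminant 4·(-129) = -516.
Since gcd(71, -516) = 1 the prime 71 does not ramify.
Legendre symbol by Euler's criterion: (-129/71) ≡ (-129)^35 ≡ 70 (mod 71), i.e. (-129/71) = -1.
(-129/71) = -1, so 71 is inert.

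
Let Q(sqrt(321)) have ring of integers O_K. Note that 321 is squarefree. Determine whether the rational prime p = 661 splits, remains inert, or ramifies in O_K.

d = 321 ≡ 1 (mod 4), so O_K = ℤ[(1+√321)/2] and disc(K) = d = 321.
661 ∤ 321, so 661 is unramified.
(321/661) = 321^330 mod 661 = 1, giving Legendre symbol 1.
d is a quadratic residue mod p, hence 661 splits in O_K.

split — (661) = 𝔭₁𝔭₂ with 𝔭₁ ≠ 𝔭₂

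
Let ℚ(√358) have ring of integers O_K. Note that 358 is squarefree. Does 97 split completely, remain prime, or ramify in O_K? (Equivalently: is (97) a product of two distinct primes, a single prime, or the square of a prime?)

d = 358 ≡ 2 (mod 4), so O_K = ℤ[√358] and disc(K) = 4d = 1432.
disc(K) = 1432 is not divisible by 97; 97 is unramified.
Legendre symbol by Euler's criterion: (358/97) ≡ 358^48 ≡ 96 (mod 97), i.e. (358/97) = -1.
(358/97) = -1, so 97 is inert.

97 remains inert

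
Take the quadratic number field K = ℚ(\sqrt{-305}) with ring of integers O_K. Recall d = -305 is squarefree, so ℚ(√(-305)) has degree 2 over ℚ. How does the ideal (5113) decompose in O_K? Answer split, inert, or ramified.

split

d = -305 ≡ 3 (mod 4), so O_K = ℤ[√-305] and disc(K) = 4d = -1220.
5113 ∤ -1220, so 5113 is unramified.
Euler's criterion: (-305)^2556 mod 5113 = 1. Thus (-305|5113) = 1.
(-305/5113) = 1, so 5113 splits.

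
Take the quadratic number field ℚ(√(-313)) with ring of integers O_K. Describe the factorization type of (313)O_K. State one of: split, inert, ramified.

d = -313 ≡ 3 (mod 4), so O_K = ℤ[√-313] and disc(K) = 4d = -1252.
disc(K) = -1252 = 313·(-4), so p = 313 is ramified.

ramified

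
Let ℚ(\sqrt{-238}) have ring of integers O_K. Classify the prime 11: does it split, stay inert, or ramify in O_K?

p splits

d = -238 ≡ 2 (mod 4), so O_K = ℤ[√-238] and disc(K) = 4d = -952.
11 ∤ -952, so 11 is unramified.
(-238/11) = 4^5 mod 11 = 1, giving Legendre symbol 1.
Legendre symbol 1 ⇒ 11 is split.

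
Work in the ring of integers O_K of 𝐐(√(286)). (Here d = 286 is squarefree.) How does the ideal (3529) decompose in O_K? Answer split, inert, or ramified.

remains prime (inert)

d = 286 ≡ 2 (mod 4), so O_K = ℤ[√286] and disc(K) = 4d = 1144.
Since gcd(3529, 1144) = 1 the prime 3529 does not ramify.
Euler's criterion: 286^1764 mod 3529 = 3528. Thus (286|3529) = -1.
(286/3529) = -1, so 3529 is inert.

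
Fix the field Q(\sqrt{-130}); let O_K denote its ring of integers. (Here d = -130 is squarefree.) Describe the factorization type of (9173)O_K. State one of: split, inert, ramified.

-130 mod 4 = 2, hence disc K = 4·(-130) = -520 and O_K = ℤ[√-130].
disc(K) = -520 is not divisible by 9173; 9173 is unramified.
(-130/9173) = 9043^4586 mod 9173 = 9172, giving Legendre symbol -1.
(-130/9173) = -1, so 9173 is inert.

inert — (9173) stays prime in O_K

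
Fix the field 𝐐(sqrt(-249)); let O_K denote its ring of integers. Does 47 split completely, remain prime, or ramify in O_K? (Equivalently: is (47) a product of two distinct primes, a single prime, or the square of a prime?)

47 remains inert

Since -249 ≢ 1 mod 4, the ring of integers is ℤ[√-249] with discriminant 4·(-249) = -996.
disc(K) = -996 is not divisible by 47; 47 is unramified.
Legendre symbol by Euler's criterion: (-249/47) ≡ (-249)^23 ≡ 46 (mod 47), i.e. (-249/47) = -1.
Legendre symbol -1 ⇒ 47 is inert.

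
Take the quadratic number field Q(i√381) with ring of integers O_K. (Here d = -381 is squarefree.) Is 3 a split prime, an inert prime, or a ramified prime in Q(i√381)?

Since -381 ≢ 1 mod 4, the ring of integers is ℤ[√-381] with discriminant 4·(-381) = -1524.
disc(K) = -1524 = 3·(-508), so p = 3 is ramified.

3 is ramified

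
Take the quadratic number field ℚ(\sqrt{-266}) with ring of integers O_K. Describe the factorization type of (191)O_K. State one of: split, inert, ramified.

inert

Since -266 ≢ 1 mod 4, the ring of integers is ℤ[√-266] with discriminant 4·(-266) = -1064.
191 ∤ -1064, so 191 is unramified.
(-266/191) = 116^95 mod 191 = 190, giving Legendre symbol -1.
d is a non-residue mod p, hence 191 remains inert in O_K.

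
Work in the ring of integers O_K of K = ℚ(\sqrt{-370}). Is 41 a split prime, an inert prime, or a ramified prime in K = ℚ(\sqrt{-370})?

split — (41) = 𝔭₁𝔭₂ with 𝔭₁ ≠ 𝔭₂

-370 mod 4 = 2, hence disc K = 4·(-370) = -1480 and O_K = ℤ[√-370].
disc(K) = -1480 is not divisible by 41; 41 is unramified.
Compute (-370/41) via Euler: 40^((41-1)/2) mod 41 = 1, so (-370/41) = 1.
(-370/41) = 1, so 41 splits.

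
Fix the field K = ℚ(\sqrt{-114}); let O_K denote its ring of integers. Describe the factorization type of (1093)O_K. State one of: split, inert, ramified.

-114 mod 4 = 2, hence disc K = 4·(-114) = -456 and O_K = ℤ[√-114].
1093 ∤ -456, so 1093 is unramified.
Legendre symbol by Euler's criterion: (-114/1093) ≡ (-114)^546 ≡ 1 (mod 1093), i.e. (-114/1093) = 1.
Legendre symbol 1 ⇒ 1093 is split.

split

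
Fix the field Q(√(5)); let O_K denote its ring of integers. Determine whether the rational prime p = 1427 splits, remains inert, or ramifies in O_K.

5 mod 4 = 1, hence disc K = 5 and O_K = ℤ[(1+√5)/2].
Since gcd(1427, 5) = 1 the prime 1427 does not ramify.
Compute (5/1427) via Euler: 5^((1427-1)/2) mod 1427 = 1426, so (5/1427) = -1.
d is a non-residue mod p, hence 1427 remains inert in O_K.

inert — (1427) stays prime in O_K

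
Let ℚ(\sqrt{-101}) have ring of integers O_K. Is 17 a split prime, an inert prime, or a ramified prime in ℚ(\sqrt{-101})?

split

Since -101 ≢ 1 mod 4, the ring of integers is ℤ[√-101] with discriminant 4·(-101) = -404.
disc(K) = -404 is not divisible by 17; 17 is unramified.
Euler's criterion: (-101)^8 mod 17 = 1. Thus (-101|17) = 1.
d is a quadratic residue mod p, hence 17 splits in O_K.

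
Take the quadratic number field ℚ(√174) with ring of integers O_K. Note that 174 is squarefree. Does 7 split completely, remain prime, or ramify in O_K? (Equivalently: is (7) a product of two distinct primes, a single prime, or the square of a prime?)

Since 174 ≢ 1 mod 4, the ring of integers is ℤ[√174] with discriminant 4·174 = 696.
7 ∤ 696, so 7 is unramified.
Legendre symbol by Euler's criterion: (174/7) ≡ 174^3 ≡ 6 (mod 7), i.e. (174/7) = -1.
(174/7) = -1, so 7 is inert.

inert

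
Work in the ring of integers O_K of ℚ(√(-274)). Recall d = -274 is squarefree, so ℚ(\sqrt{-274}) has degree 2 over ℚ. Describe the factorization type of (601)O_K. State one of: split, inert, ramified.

d = -274 ≡ 2 (mod 4), so O_K = ℤ[√-274] and disc(K) = 4d = -1096.
601 ∤ -1096, so 601 is unramified.
Compute (-274/601) via Euler: 327^((601-1)/2) mod 601 = 600, so (-274/601) = -1.
d is a non-residue mod p, hence 601 remains inert in O_K.

inert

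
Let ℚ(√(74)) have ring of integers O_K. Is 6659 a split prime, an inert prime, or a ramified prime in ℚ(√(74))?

6659 remains inert

Since 74 ≢ 1 mod 4, the ring of integers is ℤ[√74] with discriminant 4·74 = 296.
Since gcd(6659, 296) = 1 the prime 6659 does not ramify.
Euler's criterion: 74^3329 mod 6659 = 6658. Thus (74|6659) = -1.
(74/6659) = -1, so 6659 is inert.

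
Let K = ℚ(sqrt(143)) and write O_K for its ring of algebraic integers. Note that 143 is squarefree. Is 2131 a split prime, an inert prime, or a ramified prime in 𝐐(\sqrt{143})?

2131 splits in O_K

143 mod 4 = 3, hence disc K = 4·143 = 572 and O_K = ℤ[√143].
disc(K) = 572 is not divisible by 2131; 2131 is unramified.
(143/2131) = 143^1065 mod 2131 = 1, giving Legendre symbol 1.
(143/2131) = 1, so 2131 splits.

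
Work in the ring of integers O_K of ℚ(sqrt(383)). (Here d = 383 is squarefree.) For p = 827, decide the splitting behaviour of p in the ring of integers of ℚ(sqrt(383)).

split — (827) = 𝔭₁𝔭₂ with 𝔭₁ ≠ 𝔭₂

Since 383 ≢ 1 mod 4, the ring of integers is ℤ[√383] with discriminant 4·383 = 1532.
827 ∤ 1532, so 827 is unramified.
Compute (383/827) via Euler: 383^((827-1)/2) mod 827 = 1, so (383/827) = 1.
(383/827) = 1, so 827 splits.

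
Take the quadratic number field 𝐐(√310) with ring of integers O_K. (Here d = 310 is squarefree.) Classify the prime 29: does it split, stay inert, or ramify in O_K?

split

d = 310 ≡ 2 (mod 4), so O_K = ℤ[√310] and disc(K) = 4d = 1240.
29 ∤ 1240, so 29 is unramified.
(310/29) = 20^14 mod 29 = 1, giving Legendre symbol 1.
Legendre symbol 1 ⇒ 29 is split.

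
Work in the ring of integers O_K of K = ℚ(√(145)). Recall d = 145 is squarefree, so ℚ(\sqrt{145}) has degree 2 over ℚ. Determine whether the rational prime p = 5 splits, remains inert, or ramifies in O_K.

d = 145 ≡ 1 (mod 4), so O_K = ℤ[(1+√145)/2] and disc(K) = d = 145.
5 divides disc(K) = 145, so 5 ramifies.

ramified — (5) = 𝔭²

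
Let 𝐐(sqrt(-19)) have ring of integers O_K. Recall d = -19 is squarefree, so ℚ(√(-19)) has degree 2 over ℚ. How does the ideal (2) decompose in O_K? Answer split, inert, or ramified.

d = -19 ≡ 1 (mod 4), so O_K = ℤ[(1+√-19)/2] and disc(K) = d = -19.
Since gcd(2, -19) = 1 the prime 2 does not ramify.
d ≡ 5 (mod 8); the supplementary law gives 2 inert.

inert — (2) stays prime in O_K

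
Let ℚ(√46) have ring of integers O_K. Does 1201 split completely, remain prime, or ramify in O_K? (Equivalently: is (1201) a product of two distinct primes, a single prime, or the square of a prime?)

d = 46 ≡ 2 (mod 4), so O_K = ℤ[√46] and disc(K) = 4d = 184.
1201 ∤ 184, so 1201 is unramified.
(46/1201) = 46^600 mod 1201 = 1200, giving Legendre symbol -1.
(46/1201) = -1, so 1201 is inert.

p is inert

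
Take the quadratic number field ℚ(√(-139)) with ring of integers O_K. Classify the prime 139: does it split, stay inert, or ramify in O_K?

-139 mod 4 = 1, hence disc K = -139 and O_K = ℤ[(1+√-139)/2].
Ramification test: 139 | -139. The prime 139 ramifies in K.

p ramifies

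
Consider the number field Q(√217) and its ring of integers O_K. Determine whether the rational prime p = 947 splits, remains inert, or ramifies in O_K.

947 remains inert

Since 217 ≡ 1 mod 4, the ring of integers is ℤ[(1+√217)/2] with discriminant 217.
disc(K) = 217 is not divisible by 947; 947 is unramified.
(217/947) = 217^473 mod 947 = 946, giving Legendre symbol -1.
(217/947) = -1, so 947 is inert.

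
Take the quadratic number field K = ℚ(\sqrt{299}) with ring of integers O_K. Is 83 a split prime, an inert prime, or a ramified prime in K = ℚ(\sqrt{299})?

remains prime (inert)

Since 299 ≢ 1 mod 4, the ring of integers is ℤ[√299] with discriminant 4·299 = 1196.
83 ∤ 1196, so 83 is unramified.
(299/83) = 50^41 mod 83 = 82, giving Legendre symbol -1.
d is a non-residue mod p, hence 83 remains inert in O_K.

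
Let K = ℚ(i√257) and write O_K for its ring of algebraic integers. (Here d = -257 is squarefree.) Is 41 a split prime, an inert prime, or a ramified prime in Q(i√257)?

Since -257 ≢ 1 mod 4, the ring of integers is ℤ[√-257] with discriminant 4·(-257) = -1028.
disc(K) = -1028 is not divisible by 41; 41 is unramified.
(-257/41) = 30^20 mod 41 = 40, giving Legendre symbol -1.
(-257/41) = -1, so 41 is inert.

remains prime (inert)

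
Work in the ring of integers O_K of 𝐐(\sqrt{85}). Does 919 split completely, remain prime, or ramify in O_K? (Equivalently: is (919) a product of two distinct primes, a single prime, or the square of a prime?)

85 mod 4 = 1, hence disc K = 85 and O_K = ℤ[(1+√85)/2].
disc(K) = 85 is not divisible by 919; 919 is unramified.
Legendre symbol by Euler's criterion: (85/919) ≡ 85^459 ≡ 1 (mod 919), i.e. (85/919) = 1.
d is a quadratic residue mod p, hence 919 splits in O_K.

p splits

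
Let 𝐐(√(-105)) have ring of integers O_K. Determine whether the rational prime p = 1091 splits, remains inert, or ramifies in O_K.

d = -105 ≡ 3 (mod 4), so O_K = ℤ[√-105] and disc(K) = 4d = -420.
Since gcd(1091, -420) = 1 the prime 1091 does not ramify.
Legendre symbol by Euler's criterion: (-105/1091) ≡ (-105)^545 ≡ 1090 (mod 1091), i.e. (-105/1091) = -1.
Legendre symbol -1 ⇒ 1091 is inert.

1091 remains inert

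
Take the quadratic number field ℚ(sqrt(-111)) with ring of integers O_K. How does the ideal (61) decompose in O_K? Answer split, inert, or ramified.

61 remains inert

Since -111 ≡ 1 mod 4, the ring of integers is ℤ[(1+√-111)/2] with discriminant -111.
61 ∤ -111, so 61 is unramified.
Euler's criterion: (-111)^30 mod 61 = 60. Thus (-111|61) = -1.
Legendre symbol -1 ⇒ 61 is inert.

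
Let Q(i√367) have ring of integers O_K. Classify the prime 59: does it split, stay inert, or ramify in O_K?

59 splits in O_K

-367 mod 4 = 1, hence disc K = -367 and O_K = ℤ[(1+√-367)/2].
Since gcd(59, -367) = 1 the prime 59 does not ramify.
Euler's criterion: (-367)^29 mod 59 = 1. Thus (-367|59) = 1.
d is a quadratic residue mod p, hence 59 splits in O_K.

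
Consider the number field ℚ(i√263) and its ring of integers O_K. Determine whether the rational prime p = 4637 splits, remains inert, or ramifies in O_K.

Since -263 ≡ 1 mod 4, the ring of integers is ℤ[(1+√-263)/2] with discriminant -263.
disc(K) = -263 is not divisible by 4637; 4637 is unramified.
Legendre symbol by Euler's criterion: (-263/4637) ≡ (-263)^2318 ≡ 1 (mod 4637), i.e. (-263/4637) = 1.
(-263/4637) = 1, so 4637 splits.

p splits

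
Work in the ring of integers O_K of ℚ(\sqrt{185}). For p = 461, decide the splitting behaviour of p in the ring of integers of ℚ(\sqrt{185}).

p is inert

d = 185 ≡ 1 (mod 4), so O_K = ℤ[(1+√185)/2] and disc(K) = d = 185.
disc(K) = 185 is not divisible by 461; 461 is unramified.
Compute (185/461) via Euler: 185^((461-1)/2) mod 461 = 460, so (185/461) = -1.
(185/461) = -1, so 461 is inert.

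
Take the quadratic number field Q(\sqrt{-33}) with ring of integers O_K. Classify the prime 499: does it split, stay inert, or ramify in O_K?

d = -33 ≡ 3 (mod 4), so O_K = ℤ[√-33] and disc(K) = 4d = -132.
Since gcd(499, -132) = 1 the prime 499 does not ramify.
Legendre symbol by Euler's criterion: (-33/499) ≡ (-33)^249 ≡ 498 (mod 499), i.e. (-33/499) = -1.
(-33/499) = -1, so 499 is inert.

remains prime (inert)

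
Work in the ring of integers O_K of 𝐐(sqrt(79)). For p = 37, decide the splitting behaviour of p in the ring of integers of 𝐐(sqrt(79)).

remains prime (inert)

d = 79 ≡ 3 (mod 4), so O_K = ℤ[√79] and disc(K) = 4d = 316.
Since gcd(37, 316) = 1 the prime 37 does not ramify.
(79/37) = 5^18 mod 37 = 36, giving Legendre symbol -1.
d is a non-residue mod p, hence 37 remains inert in O_K.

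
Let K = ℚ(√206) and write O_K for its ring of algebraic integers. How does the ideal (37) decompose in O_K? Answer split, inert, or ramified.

37 splits in O_K

Since 206 ≢ 1 mod 4, the ring of integers is ℤ[√206] with discriminant 4·206 = 824.
37 ∤ 824, so 37 is unramified.
Compute (206/37) via Euler: 21^((37-1)/2) mod 37 = 1, so (206/37) = 1.
Legendre symbol 1 ⇒ 37 is split.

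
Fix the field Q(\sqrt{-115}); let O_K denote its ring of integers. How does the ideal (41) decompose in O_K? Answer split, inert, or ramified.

-115 mod 4 = 1, hence disc K = -115 and O_K = ℤ[(1+√-115)/2].
disc(K) = -115 is not divisible by 41; 41 is unramified.
(-115/41) = 8^20 mod 41 = 1, giving Legendre symbol 1.
(-115/41) = 1, so 41 splits.

p splits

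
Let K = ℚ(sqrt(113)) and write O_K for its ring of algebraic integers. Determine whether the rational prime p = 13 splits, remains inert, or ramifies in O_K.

Since 113 ≡ 1 mod 4, the ring of integers is ℤ[(1+√113)/2] with discriminant 113.
13 ∤ 113, so 13 is unramified.
(113/13) = 9^6 mod 13 = 1, giving Legendre symbol 1.
Legendre symbol 1 ⇒ 13 is split.

split — (13) = 𝔭₁𝔭₂ with 𝔭₁ ≠ 𝔭₂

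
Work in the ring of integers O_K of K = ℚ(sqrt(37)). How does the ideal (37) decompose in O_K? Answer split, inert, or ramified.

p ramifies

d = 37 ≡ 1 (mod 4), so O_K = ℤ[(1+√37)/2] and disc(K) = d = 37.
disc(K) = 37 = 37·1, so p = 37 is ramified.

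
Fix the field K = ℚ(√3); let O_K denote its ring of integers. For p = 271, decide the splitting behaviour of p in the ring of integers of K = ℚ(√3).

p is inert

3 mod 4 = 3, hence disc K = 4·3 = 12 and O_K = ℤ[√3].
disc(K) = 12 is not divisible by 271; 271 is unramified.
Compute (3/271) via Euler: 3^((271-1)/2) mod 271 = 270, so (3/271) = -1.
Legendre symbol -1 ⇒ 271 is inert.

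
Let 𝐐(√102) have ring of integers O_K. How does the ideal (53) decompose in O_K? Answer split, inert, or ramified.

53 splits in O_K

Since 102 ≢ 1 mod 4, the ring of integers is ℤ[√102] with discriminant 4·102 = 408.
disc(K) = 408 is not divisible by 53; 53 is unramified.
Compute (102/53) via Euler: 49^((53-1)/2) mod 53 = 1, so (102/53) = 1.
Legendre symbol 1 ⇒ 53 is split.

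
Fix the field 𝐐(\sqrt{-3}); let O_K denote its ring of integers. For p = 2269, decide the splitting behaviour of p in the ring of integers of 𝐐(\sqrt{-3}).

split — (2269) = 𝔭₁𝔭₂ with 𝔭₁ ≠ 𝔭₂

d = -3 ≡ 1 (mod 4), so O_K = ℤ[(1+√-3)/2] and disc(K) = d = -3.
2269 ∤ -3, so 2269 is unramified.
Legendre symbol by Euler's criterion: (-3/2269) ≡ (-3)^1134 ≡ 1 (mod 2269), i.e. (-3/2269) = 1.
Legendre symbol 1 ⇒ 2269 is split.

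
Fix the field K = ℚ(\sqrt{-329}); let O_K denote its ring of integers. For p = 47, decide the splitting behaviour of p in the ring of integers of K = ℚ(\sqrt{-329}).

Since -329 ≢ 1 mod 4, the ring of integers is ℤ[√-329] with discriminant 4·(-329) = -1316.
47 divides disc(K) = -1316, so 47 ramifies.

ramifies in O_K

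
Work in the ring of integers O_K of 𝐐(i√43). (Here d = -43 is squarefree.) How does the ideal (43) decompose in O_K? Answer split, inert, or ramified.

ramifies in O_K

Since -43 ≡ 1 mod 4, the ring of integers is ℤ[(1+√-43)/2] with discriminant -43.
43 divides disc(K) = -43, so 43 ramifies.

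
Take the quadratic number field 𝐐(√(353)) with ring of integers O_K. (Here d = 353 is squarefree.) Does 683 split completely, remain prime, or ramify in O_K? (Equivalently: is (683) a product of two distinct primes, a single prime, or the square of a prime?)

d = 353 ≡ 1 (mod 4), so O_K = ℤ[(1+√353)/2] and disc(K) = d = 353.
disc(K) = 353 is not divisible by 683; 683 is unramified.
Compute (353/683) via Euler: 353^((683-1)/2) mod 683 = 1, so (353/683) = 1.
Legendre symbol 1 ⇒ 683 is split.

split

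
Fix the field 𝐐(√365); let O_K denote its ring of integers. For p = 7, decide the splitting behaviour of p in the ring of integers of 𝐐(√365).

d = 365 ≡ 1 (mod 4), so O_K = ℤ[(1+√365)/2] and disc(K) = d = 365.
disc(K) = 365 is not divisible by 7; 7 is unramified.
Legendre symbol by Euler's criterion: (365/7) ≡ 365^3 ≡ 1 (mod 7), i.e. (365/7) = 1.
(365/7) = 1, so 7 splits.

splits completely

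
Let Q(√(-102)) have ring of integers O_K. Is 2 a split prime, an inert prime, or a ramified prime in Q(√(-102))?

2 is ramified

d = -102 ≡ 2 (mod 4), so O_K = ℤ[√-102] and disc(K) = 4d = -408.
Ramification test: 2 | -408. The prime 2 ramifies in K.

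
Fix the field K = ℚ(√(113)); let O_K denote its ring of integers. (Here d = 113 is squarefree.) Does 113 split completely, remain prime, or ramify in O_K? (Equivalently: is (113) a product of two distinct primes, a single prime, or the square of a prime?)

ramified

Since 113 ≡ 1 mod 4, the ring of integers is ℤ[(1+√113)/2] with discriminant 113.
113 divides disc(K) = 113, so 113 ramifies.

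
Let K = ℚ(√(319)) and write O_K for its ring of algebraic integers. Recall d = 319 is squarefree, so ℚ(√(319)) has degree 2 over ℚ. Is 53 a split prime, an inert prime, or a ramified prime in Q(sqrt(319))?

Since 319 ≢ 1 mod 4, the ring of integers is ℤ[√319] with discriminant 4·319 = 1276.
53 ∤ 1276, so 53 is unramified.
Legendre symbol by Euler's criterion: (319/53) ≡ 319^26 ≡ 1 (mod 53), i.e. (319/53) = 1.
(319/53) = 1, so 53 splits.

split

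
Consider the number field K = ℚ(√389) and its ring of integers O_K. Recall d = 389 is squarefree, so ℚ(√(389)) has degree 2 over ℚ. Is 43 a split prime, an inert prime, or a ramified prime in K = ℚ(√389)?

389 mod 4 = 1, hence disc K = 389 and O_K = ℤ[(1+√389)/2].
disc(K) = 389 is not divisible by 43; 43 is unramified.
Compute (389/43) via Euler: 2^((43-1)/2) mod 43 = 42, so (389/43) = -1.
(389/43) = -1, so 43 is inert.

inert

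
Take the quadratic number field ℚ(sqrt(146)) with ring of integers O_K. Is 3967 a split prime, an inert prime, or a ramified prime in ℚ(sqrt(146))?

split — (3967) = 𝔭₁𝔭₂ with 𝔭₁ ≠ 𝔭₂

146 mod 4 = 2, hence disc K = 4·146 = 584 and O_K = ℤ[√146].
Since gcd(3967, 584) = 1 the prime 3967 does not ramify.
Legendre symbol by Euler's criterion: (146/3967) ≡ 146^1983 ≡ 1 (mod 3967), i.e. (146/3967) = 1.
Legendre symbol 1 ⇒ 3967 is split.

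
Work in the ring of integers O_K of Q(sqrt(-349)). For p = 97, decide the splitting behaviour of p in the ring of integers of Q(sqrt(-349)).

d = -349 ≡ 3 (mod 4), so O_K = ℤ[√-349] and disc(K) = 4d = -1396.
Since gcd(97, -1396) = 1 the prime 97 does not ramify.
(-349/97) = 39^48 mod 97 = 96, giving Legendre symbol -1.
(-349/97) = -1, so 97 is inert.

inert — (97) stays prime in O_K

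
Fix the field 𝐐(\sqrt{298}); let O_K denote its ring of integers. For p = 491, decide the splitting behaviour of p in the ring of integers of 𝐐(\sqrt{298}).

298 mod 4 = 2, hence disc K = 4·298 = 1192 and O_K = ℤ[√298].
Since gcd(491, 1192) = 1 the prime 491 does not ramify.
Legendre symbol by Euler's criterion: (298/491) ≡ 298^245 ≡ 1 (mod 491), i.e. (298/491) = 1.
Legendre symbol 1 ⇒ 491 is split.

split — (491) = 𝔭₁𝔭₂ with 𝔭₁ ≠ 𝔭₂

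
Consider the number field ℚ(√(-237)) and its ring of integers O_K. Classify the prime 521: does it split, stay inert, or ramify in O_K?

Since -237 ≢ 1 mod 4, the ring of integers is ℤ[√-237] with discriminant 4·(-237) = -948.
521 ∤ -948, so 521 is unramified.
Compute (-237/521) via Euler: 284^((521-1)/2) mod 521 = 1, so (-237/521) = 1.
d is a quadratic residue mod p, hence 521 splits in O_K.

521 splits in O_K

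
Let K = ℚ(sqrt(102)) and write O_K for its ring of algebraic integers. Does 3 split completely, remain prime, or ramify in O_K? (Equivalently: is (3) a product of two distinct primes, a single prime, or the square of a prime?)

3 is ramified

Since 102 ≢ 1 mod 4, the ring of integers is ℤ[√102] with discriminant 4·102 = 408.
disc(K) = 408 = 3·136, so p = 3 is ramified.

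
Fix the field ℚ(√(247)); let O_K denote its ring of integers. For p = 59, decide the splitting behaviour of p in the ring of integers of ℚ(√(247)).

d = 247 ≡ 3 (mod 4), so O_K = ℤ[√247] and disc(K) = 4d = 988.
disc(K) = 988 is not divisible by 59; 59 is unramified.
Compute (247/59) via Euler: 11^((59-1)/2) mod 59 = 58, so (247/59) = -1.
d is a non-residue mod p, hence 59 remains inert in O_K.

p is inert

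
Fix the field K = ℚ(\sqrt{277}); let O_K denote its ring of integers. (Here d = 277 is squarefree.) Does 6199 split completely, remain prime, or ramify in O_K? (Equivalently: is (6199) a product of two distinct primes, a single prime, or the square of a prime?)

6199 remains inert

d = 277 ≡ 1 (mod 4), so O_K = ℤ[(1+√277)/2] and disc(K) = d = 277.
disc(K) = 277 is not divisible by 6199; 6199 is unramified.
Legendre symbol by Euler's criterion: (277/6199) ≡ 277^3099 ≡ 6198 (mod 6199), i.e. (277/6199) = -1.
(277/6199) = -1, so 6199 is inert.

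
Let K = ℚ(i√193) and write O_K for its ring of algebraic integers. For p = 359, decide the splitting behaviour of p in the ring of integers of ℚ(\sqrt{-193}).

-193 mod 4 = 3, hence disc K = 4·(-193) = -772 and O_K = ℤ[√-193].
disc(K) = -772 is not divisible by 359; 359 is unramified.
Euler's criterion: (-193)^179 mod 359 = 358. Thus (-193|359) = -1.
Legendre symbol -1 ⇒ 359 is inert.

inert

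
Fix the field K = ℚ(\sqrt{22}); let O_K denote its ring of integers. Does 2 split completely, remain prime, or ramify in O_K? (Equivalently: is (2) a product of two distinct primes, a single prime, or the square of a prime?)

p ramifies

22 mod 4 = 2, hence disc K = 4·22 = 88 and O_K = ℤ[√22].
2 divides disc(K) = 88, so 2 ramifies.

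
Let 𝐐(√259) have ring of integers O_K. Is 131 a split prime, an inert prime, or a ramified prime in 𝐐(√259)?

131 remains inert

d = 259 ≡ 3 (mod 4), so O_K = ℤ[√259] and disc(K) = 4d = 1036.
Since gcd(131, 1036) = 1 the prime 131 does not ramify.
Euler's criterion: 259^65 mod 131 = 130. Thus (259|131) = -1.
Legendre symbol -1 ⇒ 131 is inert.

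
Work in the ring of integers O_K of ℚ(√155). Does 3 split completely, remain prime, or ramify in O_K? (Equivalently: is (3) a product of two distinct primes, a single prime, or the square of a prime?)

p is inert

d = 155 ≡ 3 (mod 4), so O_K = ℤ[√155] and disc(K) = 4d = 620.
disc(K) = 620 is not divisible by 3; 3 is unramified.
Euler's criterion: 155^1 mod 3 = 2. Thus (155|3) = -1.
(155/3) = -1, so 3 is inert.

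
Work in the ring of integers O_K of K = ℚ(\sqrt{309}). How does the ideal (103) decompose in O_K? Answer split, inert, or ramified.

309 mod 4 = 1, hence disc K = 309 and O_K = ℤ[(1+√309)/2].
disc(K) = 309 = 103·3, so p = 103 is ramified.

103 is ramified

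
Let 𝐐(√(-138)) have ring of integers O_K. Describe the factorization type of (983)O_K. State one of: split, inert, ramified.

inert — (983) stays prime in O_K

Since -138 ≢ 1 mod 4, the ring of integers is ℤ[√-138] with discriminant 4·(-138) = -552.
disc(K) = -552 is not divisible by 983; 983 is unramified.
(-138/983) = 845^491 mod 983 = 982, giving Legendre symbol -1.
Legendre symbol -1 ⇒ 983 is inert.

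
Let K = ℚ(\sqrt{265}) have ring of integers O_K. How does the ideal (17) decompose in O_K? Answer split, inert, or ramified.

p is inert

265 mod 4 = 1, hence disc K = 265 and O_K = ℤ[(1+√265)/2].
17 ∤ 265, so 17 is unramified.
Legendre symbol by Euler's criterion: (265/17) ≡ 265^8 ≡ 16 (mod 17), i.e. (265/17) = -1.
(265/17) = -1, so 17 is inert.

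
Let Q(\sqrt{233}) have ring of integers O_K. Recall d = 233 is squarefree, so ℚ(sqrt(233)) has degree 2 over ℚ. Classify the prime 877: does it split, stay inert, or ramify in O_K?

split

Since 233 ≡ 1 mod 4, the ring of integers is ℤ[(1+√233)/2] with discriminant 233.
877 ∤ 233, so 877 is unramified.
(233/877) = 233^438 mod 877 = 1, giving Legendre symbol 1.
(233/877) = 1, so 877 splits.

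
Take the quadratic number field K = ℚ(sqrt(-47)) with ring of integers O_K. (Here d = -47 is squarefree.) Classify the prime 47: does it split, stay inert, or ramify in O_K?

d = -47 ≡ 1 (mod 4), so O_K = ℤ[(1+√-47)/2] and disc(K) = d = -47.
Ramification test: 47 | -47. The prime 47 ramifies in K.

ramified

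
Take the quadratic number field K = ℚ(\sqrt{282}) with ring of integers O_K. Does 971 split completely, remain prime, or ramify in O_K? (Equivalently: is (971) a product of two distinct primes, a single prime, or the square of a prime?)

d = 282 ≡ 2 (mod 4), so O_K = ℤ[√282] and disc(K) = 4d = 1128.
971 ∤ 1128, so 971 is unramified.
(282/971) = 282^485 mod 971 = 970, giving Legendre symbol -1.
d is a non-residue mod p, hence 971 remains inert in O_K.

remains prime (inert)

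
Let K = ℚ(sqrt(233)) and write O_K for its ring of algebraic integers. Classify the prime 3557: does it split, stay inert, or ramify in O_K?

d = 233 ≡ 1 (mod 4), so O_K = ℤ[(1+√233)/2] and disc(K) = d = 233.
Since gcd(3557, 233) = 1 the prime 3557 does not ramify.
Compute (233/3557) via Euler: 233^((3557-1)/2) mod 3557 = 1, so (233/3557) = 1.
Legendre symbol 1 ⇒ 3557 is split.

splits completely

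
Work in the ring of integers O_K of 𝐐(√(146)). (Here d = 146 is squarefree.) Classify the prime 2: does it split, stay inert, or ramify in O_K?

p ramifies

146 mod 4 = 2, hence disc K = 4·146 = 584 and O_K = ℤ[√146].
Ramification test: 2 | 584. The prime 2 ramifies in K.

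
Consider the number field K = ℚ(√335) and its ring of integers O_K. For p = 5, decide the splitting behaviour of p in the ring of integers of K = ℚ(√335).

p ramifies

335 mod 4 = 3, hence disc K = 4·335 = 1340 and O_K = ℤ[√335].
Ramification test: 5 | 1340. The prime 5 ramifies in K.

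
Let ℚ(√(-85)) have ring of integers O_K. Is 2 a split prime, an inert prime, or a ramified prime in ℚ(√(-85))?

2 is ramified

-85 mod 4 = 3, hence disc K = 4·(-85) = -340 and O_K = ℤ[√-85].
disc(K) = -340 = 2·(-170), so p = 2 is ramified.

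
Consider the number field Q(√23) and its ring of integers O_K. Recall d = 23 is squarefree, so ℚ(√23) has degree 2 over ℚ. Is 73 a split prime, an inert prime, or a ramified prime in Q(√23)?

Since 23 ≢ 1 mod 4, the ring of integers is ℤ[√23] with discriminant 4·23 = 92.
disc(K) = 92 is not divisible by 73; 73 is unramified.
Compute (23/73) via Euler: 23^((73-1)/2) mod 73 = 1, so (23/73) = 1.
(23/73) = 1, so 73 splits.

split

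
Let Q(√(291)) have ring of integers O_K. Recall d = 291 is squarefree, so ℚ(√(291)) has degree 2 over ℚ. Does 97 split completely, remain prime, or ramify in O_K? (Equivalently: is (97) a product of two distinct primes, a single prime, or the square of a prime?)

Since 291 ≢ 1 mod 4, the ring of integers is ℤ[√291] with discriminant 4·291 = 1164.
Ramification test: 97 | 1164. The prime 97 ramifies in K.

p ramifies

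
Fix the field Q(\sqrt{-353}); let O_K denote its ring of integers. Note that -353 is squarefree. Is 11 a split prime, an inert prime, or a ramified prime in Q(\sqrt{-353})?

-353 mod 4 = 3, hence disc K = 4·(-353) = -1412 and O_K = ℤ[√-353].
disc(K) = -1412 is not divisible by 11; 11 is unramified.
Legendre symbol by Euler's criterion: (-353/11) ≡ (-353)^5 ≡ 10 (mod 11), i.e. (-353/11) = -1.
Legendre symbol -1 ⇒ 11 is inert.

remains prime (inert)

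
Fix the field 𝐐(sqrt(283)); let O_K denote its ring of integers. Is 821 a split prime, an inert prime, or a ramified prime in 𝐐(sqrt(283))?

Since 283 ≢ 1 mod 4, the ring of integers is ℤ[√283] with discriminant 4·283 = 1132.
disc(K) = 1132 is not divisible by 821; 821 is unramified.
(283/821) = 283^410 mod 821 = 820, giving Legendre symbol -1.
Legendre symbol -1 ⇒ 821 is inert.

821 remains inert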